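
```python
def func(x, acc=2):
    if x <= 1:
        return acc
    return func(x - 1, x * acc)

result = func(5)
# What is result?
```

Accumulator trace (n, acc): (5, 2) -> (4, 10) -> (3, 40) -> (2, 120) -> (1, 240) -> return 240

Answer: 240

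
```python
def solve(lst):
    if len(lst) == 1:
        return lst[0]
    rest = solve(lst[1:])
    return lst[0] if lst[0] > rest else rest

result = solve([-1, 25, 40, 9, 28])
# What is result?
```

Recursive max over [-1, 25, 40, 9, 28] = 40

Answer: 40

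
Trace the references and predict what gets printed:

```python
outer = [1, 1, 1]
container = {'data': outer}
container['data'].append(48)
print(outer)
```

Key concept: dict holds reference to list.
Step by step:
`outer = [1, 1, 1]` → outer = [1, 1, 1]
`container = {'data': outer}` → container = {'data': [1, 1, 1]}
`container['data'].append(48)` → outer = [1, 1, 1, 48]; container = {'data': [1, 1, 1, 48]}
`print(outer)` → prints [1, 1, 1, 48]

Answer: [1, 1, 1, 48]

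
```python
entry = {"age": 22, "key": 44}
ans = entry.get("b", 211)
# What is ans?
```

Trace:
`entry = {"age": 22, "key": 44}` → entry = {'age': 22, 'key': 44}
`ans = entry.get("b", 211)` → ans = 211
So ans = 211

Answer: 211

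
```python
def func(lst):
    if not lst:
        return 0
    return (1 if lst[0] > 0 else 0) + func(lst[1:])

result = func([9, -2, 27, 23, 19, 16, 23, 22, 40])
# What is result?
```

Count of positive elements in [9, -2, 27, 23, 19, 16, 23, 22, 40] = 8

Answer: 8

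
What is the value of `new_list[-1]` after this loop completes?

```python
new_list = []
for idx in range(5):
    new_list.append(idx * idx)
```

Last element of squares 0 to 4
`new_list` takes the values: [] → [0] → [0, 1] → [0, 1, 4] → [0, 1, 4, 9] → [0, 1, 4, 9, 16]
So `new_list[-1]` = 16

Answer: 16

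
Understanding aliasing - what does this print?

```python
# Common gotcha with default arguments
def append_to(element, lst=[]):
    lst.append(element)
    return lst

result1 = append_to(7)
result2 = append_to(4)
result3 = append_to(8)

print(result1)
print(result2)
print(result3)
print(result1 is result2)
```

Key concept: mutable default argument gotcha.
Step by step:
`result1 = append_to(7)` → result1 = [7]
`result2 = append_to(4)` → result1 = [7, 4] (same object as result2); result2 = [7, 4] (same object as result1)
`result3 = append_to(8)` → result1 = [7, 4, 8] (same object as result2, result3); result2 = [7, 4, 8] (same object as result1, result3); result3 = [7, 4, 8] (same object as result1, result2)
`print(result1)` → prints [7, 4, 8]
`print(result2)` → prints [7, 4, 8]
`print(result3)` → prints [7, 4, 8]
`print(result1 is result2)` → prints True

Answer:
[7, 4, 8]
[7, 4, 8]
[7, 4, 8]
True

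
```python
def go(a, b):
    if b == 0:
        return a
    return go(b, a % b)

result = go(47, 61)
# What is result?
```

go(47, 61) -> go(61, 47) -> go(47, 14) -> go(14, 5) -> go(5, 4) -> go(4, 1) -> go(1, 0) -> 1

Answer: 1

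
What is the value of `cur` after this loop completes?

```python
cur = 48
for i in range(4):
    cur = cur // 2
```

Halve 4 times: 48 // 2^4 = 3
`cur` takes the values: 48 → 24 → 12 → 6 → 3

Answer: 3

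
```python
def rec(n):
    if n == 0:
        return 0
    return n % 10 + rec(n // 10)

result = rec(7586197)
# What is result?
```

Sum of digits of 7586197: 7 + 9 + 1 + 6 + 8 + 5 + 7 = 43

Answer: 43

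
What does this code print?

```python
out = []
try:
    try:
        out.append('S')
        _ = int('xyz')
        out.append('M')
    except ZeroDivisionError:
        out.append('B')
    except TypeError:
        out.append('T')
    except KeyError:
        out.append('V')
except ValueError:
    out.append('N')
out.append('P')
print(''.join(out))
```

Execution trace: 'S' (try body) → 'N' (outer except ValueError) → 'P' (after the try/except). Output: SNP

Answer: SNP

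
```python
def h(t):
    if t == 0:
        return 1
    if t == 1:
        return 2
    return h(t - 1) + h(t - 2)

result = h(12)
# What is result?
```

Build up from base cases: h(0)=1, h(1)=2, h(2)=3, h(3)=5, h(4)=8, h(5)=13, h(6)=21, ..., h(12)=377

Answer: 377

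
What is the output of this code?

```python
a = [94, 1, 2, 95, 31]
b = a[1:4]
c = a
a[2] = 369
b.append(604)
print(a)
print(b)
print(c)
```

Key concept: slice vs alias.
Step by step:
`a = [94, 1, 2, 95, 31]` → a = [94, 1, 2, 95, 31]
`b = a[1:4]` → b = [1, 2, 95]
`c = a` → c = [94, 1, 2, 95, 31] (same object as a)
`a[2] = 369` → a = [94, 1, 369, 95, 31] (same object as c); c = [94, 1, 369, 95, 31] (same object as a)
`b.append(604)` → b = [1, 2, 95, 604]
`print(a)` → prints [94, 1, 369, 95, 31]
`print(b)` → prints [1, 2, 95, 604]
`print(c)` → prints [94, 1, 369, 95, 31]

Answer:
[94, 1, 369, 95, 31]
[1, 2, 95, 604]
[94, 1, 369, 95, 31]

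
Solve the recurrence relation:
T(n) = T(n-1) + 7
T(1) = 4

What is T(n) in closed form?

Unrolling: T(n) = T(1) + 7·(n-1) = 4 + 7(n-1) = 7n - 3.

Answer: T(n) = 7n - 3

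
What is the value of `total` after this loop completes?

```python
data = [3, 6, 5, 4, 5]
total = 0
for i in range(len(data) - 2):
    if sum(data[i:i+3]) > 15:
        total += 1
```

Count windows with sum > 15
`total` takes the values: 0

Answer: 0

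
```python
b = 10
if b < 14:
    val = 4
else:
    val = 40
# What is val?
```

Trace:
`b = 10` → b = 10
`if b < 14: ...` → b < 14 is True → val = 4
So val = 4

Answer: 4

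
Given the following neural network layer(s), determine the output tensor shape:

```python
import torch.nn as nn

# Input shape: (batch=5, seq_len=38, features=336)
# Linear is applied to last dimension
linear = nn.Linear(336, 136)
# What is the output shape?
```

Input: (5, 38, 336) -> Output: (5, 38, 136)

Answer: (5, 38, 136)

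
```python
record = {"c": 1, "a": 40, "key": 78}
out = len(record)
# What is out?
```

Trace:
`record = {"c": 1, "a": 40, "key": 78}` → record = {'c': 1, 'a': 40, 'key': 78}
`out = len(record)` → out = 3
So out = 3

Answer: 3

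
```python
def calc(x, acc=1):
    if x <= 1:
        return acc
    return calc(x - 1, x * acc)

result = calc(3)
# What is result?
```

Accumulator trace (n, acc): (3, 1) -> (2, 3) -> (1, 6) -> return 6

Answer: 6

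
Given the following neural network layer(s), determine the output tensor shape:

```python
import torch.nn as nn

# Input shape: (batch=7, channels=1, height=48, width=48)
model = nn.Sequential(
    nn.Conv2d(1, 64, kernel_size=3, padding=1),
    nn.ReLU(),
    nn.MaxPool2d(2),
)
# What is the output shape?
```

Input: (7, 1, 48, 48) -> after Conv2d: (7, 64, 48, 48) -> after ReLU: (7, 64, 48, 48) -> Output: (7, 64, 24, 24)

Answer: (7, 64, 24, 24)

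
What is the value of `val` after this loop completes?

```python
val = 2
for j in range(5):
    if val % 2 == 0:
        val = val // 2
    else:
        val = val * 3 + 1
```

Collatz-style transformation from 2
`val` takes the values: 2 → 1 → 4 → 2 → 1 → 4

Answer: 4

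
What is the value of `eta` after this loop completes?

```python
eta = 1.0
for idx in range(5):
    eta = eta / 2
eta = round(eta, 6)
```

Halving LR 5 times: 1 / 2^5
`eta` takes the values: 1.0 → 0.5 → 0.25 → 0.125 → 0.0625 → 0.03125

Answer: 0.03125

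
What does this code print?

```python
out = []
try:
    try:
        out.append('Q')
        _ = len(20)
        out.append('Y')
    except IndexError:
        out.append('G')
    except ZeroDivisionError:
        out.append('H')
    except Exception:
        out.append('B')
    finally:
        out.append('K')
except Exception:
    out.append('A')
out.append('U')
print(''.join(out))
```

Execution trace: 'Q' (inner try body) → 'B' (inner except Exception) → 'K' (inner finally) → 'U' (after the try/except). Output: QBKU

Answer: QBKU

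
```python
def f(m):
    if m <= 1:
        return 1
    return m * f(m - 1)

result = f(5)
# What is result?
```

f(5) = 5 * 4 * 3 * 2 * 1 = 120

Answer: 120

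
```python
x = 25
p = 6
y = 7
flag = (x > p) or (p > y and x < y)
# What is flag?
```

Trace:
`x = 25` → x = 25
`p = 6` → p = 6
`y = 7` → y = 7
`flag = (x > p) or (p > y and x < y)` → flag = True
So flag = True

Answer: True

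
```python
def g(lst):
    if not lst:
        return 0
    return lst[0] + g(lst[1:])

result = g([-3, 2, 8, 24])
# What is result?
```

(-3) + 2 + 8 + 24 + 0 = 31

Answer: 31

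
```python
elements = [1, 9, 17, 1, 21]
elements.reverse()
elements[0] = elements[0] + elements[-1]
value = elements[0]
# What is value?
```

Trace:
`elements = [1, 9, 17, 1, 21]` → elements = [1, 9, 17, 1, 21]
`elements.reverse()` → elements = [21, 1, 17, 9, 1]
`elements[0] = elements[0] + elements[-1]` → elements = [22, 1, 17, 9, 1]
`value = elements[0]` → value = 22
So value = 22

Answer: 22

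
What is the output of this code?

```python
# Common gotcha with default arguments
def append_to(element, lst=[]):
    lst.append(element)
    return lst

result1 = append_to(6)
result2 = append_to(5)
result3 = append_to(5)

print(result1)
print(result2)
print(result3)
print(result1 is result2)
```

Key concept: mutable default argument gotcha.
Step by step:
`result1 = append_to(6)` → result1 = [6]
`result2 = append_to(5)` → result1 = [6, 5] (same object as result2); result2 = [6, 5] (same object as result1)
`result3 = append_to(5)` → result1 = [6, 5, 5] (same object as result2, result3); result2 = [6, 5, 5] (same object as result1, result3); result3 = [6, 5, 5] (same object as result1, result2)
`print(result1)` → prints [6, 5, 5]
`print(result2)` → prints [6, 5, 5]
`print(result3)` → prints [6, 5, 5]
`print(result1 is result2)` → prints True

Answer:
[6, 5, 5]
[6, 5, 5]
[6, 5, 5]
True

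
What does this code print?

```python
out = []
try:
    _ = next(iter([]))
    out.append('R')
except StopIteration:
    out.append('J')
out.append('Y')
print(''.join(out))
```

Execution trace: 'J' (except StopIteration) → 'Y' (after the try/except). Output: JY

Answer: JY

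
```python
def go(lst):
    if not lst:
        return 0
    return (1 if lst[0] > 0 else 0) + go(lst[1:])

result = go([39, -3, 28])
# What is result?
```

Count of positive elements in [39, -3, 28] = 2

Answer: 2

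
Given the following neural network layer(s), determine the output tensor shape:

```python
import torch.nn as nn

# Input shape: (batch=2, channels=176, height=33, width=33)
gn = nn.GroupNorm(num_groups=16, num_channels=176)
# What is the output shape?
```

Input: (2, 176, 33, 33) -> Output: (2, 176, 33, 33)

Answer: (2, 176, 33, 33)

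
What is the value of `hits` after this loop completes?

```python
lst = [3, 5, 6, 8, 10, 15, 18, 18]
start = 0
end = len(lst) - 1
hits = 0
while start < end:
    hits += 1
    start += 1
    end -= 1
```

Iterations until pointers meet (list length 8)
`hits` takes the values: 0 → 1 → 2 → 3 → 4

Answer: 4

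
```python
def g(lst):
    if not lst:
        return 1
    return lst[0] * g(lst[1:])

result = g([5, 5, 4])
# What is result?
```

Product over [5, 5, 4] = 5 * 5 * 4 = 100

Answer: 100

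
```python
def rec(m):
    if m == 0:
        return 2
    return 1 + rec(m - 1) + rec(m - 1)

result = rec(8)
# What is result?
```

rec(m) = 1 + 2·rec(m-1), rec(0)=2. Closed form: (2+1)·2^8 - 1 = 767.

Answer: 767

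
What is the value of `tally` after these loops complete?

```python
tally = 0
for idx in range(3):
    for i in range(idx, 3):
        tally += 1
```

Upper triangle: 3 + 2 + ... + 1
`tally` takes the values: 0 → 1 → 2 → 3 → 4 → 5 → 6

Answer: 6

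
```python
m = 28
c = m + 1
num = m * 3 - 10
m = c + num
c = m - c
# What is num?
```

Trace:
`m = 28` → m = 28
`c = m + 1` → c = 29
`num = m * 3 - 10` → num = 74
`m = c + num` → m = 103
`c = m - c` → c = 74
So num = 74

Answer: 74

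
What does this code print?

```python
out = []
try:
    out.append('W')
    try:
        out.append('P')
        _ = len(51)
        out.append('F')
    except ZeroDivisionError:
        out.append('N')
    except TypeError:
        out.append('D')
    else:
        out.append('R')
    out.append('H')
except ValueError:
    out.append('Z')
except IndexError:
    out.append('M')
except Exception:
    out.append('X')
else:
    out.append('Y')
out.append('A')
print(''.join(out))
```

Execution trace: 'W' (try body) → 'P' (inner try body) → 'D' (inner except TypeError) → 'H' (try body, no exception) → 'Y' (else) → 'A' (after the try/except). Output: WPDHYA

Answer: WPDHYA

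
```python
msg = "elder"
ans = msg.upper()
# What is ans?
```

Trace:
`msg = "elder"` → msg = 'elder'
`ans = msg.upper()` → ans = 'ELDER'
So ans = 'ELDER'

Answer: 'ELDER'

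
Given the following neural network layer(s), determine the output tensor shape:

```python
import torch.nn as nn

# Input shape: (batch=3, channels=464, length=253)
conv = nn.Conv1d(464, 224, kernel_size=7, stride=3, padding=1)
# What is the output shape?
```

Input: (3, 464, 253) -> Output: (3, 224, 83)

Answer: (3, 224, 83)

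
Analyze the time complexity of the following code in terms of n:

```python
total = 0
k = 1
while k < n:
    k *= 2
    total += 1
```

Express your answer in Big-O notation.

Each loop level contributes: log n. Multiplying the contributions gives O(log n).

Answer: O(log n)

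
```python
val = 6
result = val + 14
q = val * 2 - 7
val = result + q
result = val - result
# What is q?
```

Trace:
`val = 6` → val = 6
`result = val + 14` → result = 20
`q = val * 2 - 7` → q = 5
`val = result + q` → val = 25
`result = val - result` → result = 5
So q = 5

Answer: 5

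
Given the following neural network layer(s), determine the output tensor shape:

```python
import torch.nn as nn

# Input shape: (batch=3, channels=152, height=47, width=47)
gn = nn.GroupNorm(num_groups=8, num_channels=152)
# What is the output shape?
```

Input: (3, 152, 47, 47) -> Output: (3, 152, 47, 47)

Answer: (3, 152, 47, 47)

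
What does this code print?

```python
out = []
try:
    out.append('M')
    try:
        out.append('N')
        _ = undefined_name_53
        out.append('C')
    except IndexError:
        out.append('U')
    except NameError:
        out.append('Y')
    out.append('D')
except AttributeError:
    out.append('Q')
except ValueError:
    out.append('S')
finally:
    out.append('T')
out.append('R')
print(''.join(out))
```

Execution trace: 'M' (try body) → 'N' (inner try body) → 'Y' (inner except NameError) → 'D' (try body, no exception) → 'T' (finally) → 'R' (after the try/except). Output: MNYDTR

Answer: MNYDTR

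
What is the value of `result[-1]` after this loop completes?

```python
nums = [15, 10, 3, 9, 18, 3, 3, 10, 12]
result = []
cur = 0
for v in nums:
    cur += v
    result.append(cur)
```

Cumulative sum ends at 83
`result` takes the values: [] → [15] → [15, 25] → [15, 25, 28] → [15, 25, 28, 37] → [15, 25, 28, 37, 55] → [15, 25, 28, 37, 55, 58] → [15, 25, 28, 37, 55, 58, 61] → [15, 25, 28, 37, 55, 58, 61, 71] → [15, 25, 28, 37, 55, 58, 61, 71, 83]
So `result[-1]` = 83

Answer: 83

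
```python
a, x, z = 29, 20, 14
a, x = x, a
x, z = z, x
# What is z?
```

Trace:
`a, x, z = 29, 20, 14` → a = 29; x = 20; z = 14
`a, x = x, a` → a = 20; x = 29
`x, z = z, x` → x = 14; z = 29
So z = 29

Answer: 29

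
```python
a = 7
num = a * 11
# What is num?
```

Trace:
`a = 7` → a = 7
`num = a * 11` → num = 77
So num = 77

Answer: 77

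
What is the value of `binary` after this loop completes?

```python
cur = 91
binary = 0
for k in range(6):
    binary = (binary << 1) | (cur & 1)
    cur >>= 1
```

Reverse lowest 6 bits of 91
`binary` takes the values: 0 → 1 → 3 → 6 → 13 → 27 → 54

Answer: 54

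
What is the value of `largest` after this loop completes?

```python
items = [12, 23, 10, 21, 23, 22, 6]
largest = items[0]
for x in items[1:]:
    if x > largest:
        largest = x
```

Maximum of [12, 23, 10, 21, 23, 22, 6]
`largest` takes the values: 12 → 23

Answer: 23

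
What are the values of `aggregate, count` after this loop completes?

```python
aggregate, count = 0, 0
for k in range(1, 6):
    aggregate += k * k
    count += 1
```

Sum of squares and count
`aggregate, count` takes the values: (0, 0) → (1, 0) → (1, 1) → (5, 1) → (5, 2) → (14, 2) → (14, 3) → (30, 3) → (30, 4) → (55, 4) → (55, 5)

Answer: 55, 5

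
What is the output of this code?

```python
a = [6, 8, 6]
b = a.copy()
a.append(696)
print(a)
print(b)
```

Key concept: list.copy() creates independent copy.
Step by step:
`a = [6, 8, 6]` → a = [6, 8, 6]
`b = a.copy()` → b = [6, 8, 6]
`a.append(696)` → a = [6, 8, 6, 696]
`print(a)` → prints [6, 8, 6, 696]
`print(b)` → prints [6, 8, 6]

Answer:
[6, 8, 6, 696]
[6, 8, 6]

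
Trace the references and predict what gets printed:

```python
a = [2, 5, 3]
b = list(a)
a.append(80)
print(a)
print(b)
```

Key concept: list() constructor creates copy.
Step by step:
`a = [2, 5, 3]` → a = [2, 5, 3]
`b = list(a)` → b = [2, 5, 3]
`a.append(80)` → a = [2, 5, 3, 80]
`print(a)` → prints [2, 5, 3, 80]
`print(b)` → prints [2, 5, 3]

Answer:
[2, 5, 3, 80]
[2, 5, 3]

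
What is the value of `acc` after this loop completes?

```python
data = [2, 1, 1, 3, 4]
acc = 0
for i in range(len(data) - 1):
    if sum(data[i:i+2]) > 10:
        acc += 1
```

Count windows with sum > 10
`acc` takes the values: 0

Answer: 0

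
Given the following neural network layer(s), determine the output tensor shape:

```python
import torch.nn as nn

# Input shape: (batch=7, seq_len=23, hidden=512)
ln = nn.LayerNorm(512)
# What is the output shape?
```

Input: (7, 23, 512) -> Output: (7, 23, 512)

Answer: (7, 23, 512)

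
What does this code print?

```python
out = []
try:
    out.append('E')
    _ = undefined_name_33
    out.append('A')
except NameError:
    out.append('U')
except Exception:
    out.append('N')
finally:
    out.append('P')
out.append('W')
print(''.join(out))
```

Execution trace: 'E' (try body) → 'U' (except NameError) → 'P' (finally) → 'W' (after the try/except). Output: EUPW

Answer: EUPW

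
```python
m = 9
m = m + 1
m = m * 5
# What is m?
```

Trace:
`m = 9` → m = 9
`m = m + 1` → m = 10
`m = m * 5` → m = 50
So m = 50

Answer: 50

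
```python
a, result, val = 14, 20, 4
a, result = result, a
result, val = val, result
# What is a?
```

Trace:
`a, result, val = 14, 20, 4` → a = 14; result = 20; val = 4
`a, result = result, a` → a = 20; result = 14
`result, val = val, result` → result = 4; val = 14
So a = 20

Answer: 20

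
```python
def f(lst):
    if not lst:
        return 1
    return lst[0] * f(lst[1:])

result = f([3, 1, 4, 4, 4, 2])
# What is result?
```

Product over [3, 1, 4, 4, 4, 2] = 3 * 1 * 4 * 4 * 4 * 2 = 384

Answer: 384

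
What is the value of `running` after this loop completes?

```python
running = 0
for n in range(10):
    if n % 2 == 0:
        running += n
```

Sum of even numbers 0 to 9
`running` takes the values: 0 → 2 → 6 → 12 → 20

Answer: 20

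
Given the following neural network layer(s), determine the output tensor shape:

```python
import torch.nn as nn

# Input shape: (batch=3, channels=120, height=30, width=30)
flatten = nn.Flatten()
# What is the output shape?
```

Input: (3, 120, 30, 30) -> Output: (3, 108000)

Answer: (3, 108000)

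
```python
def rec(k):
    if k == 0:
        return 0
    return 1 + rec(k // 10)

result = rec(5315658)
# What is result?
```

Count of digits of 5315658: 7

Answer: 7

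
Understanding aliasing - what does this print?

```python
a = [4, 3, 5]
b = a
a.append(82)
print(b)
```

Key concept: basic list aliasing.
Step by step:
`a = [4, 3, 5]` → a = [4, 3, 5]
`b = a` → b = [4, 3, 5] (same object as a)
`a.append(82)` → a = [4, 3, 5, 82] (same object as b); b = [4, 3, 5, 82] (same object as a)
`print(b)` → prints [4, 3, 5, 82]

Answer: [4, 3, 5, 82]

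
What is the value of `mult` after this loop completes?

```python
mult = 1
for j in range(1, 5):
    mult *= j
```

4! = 24
`mult` takes the values: 1 → 2 → 6 → 24

Answer: 24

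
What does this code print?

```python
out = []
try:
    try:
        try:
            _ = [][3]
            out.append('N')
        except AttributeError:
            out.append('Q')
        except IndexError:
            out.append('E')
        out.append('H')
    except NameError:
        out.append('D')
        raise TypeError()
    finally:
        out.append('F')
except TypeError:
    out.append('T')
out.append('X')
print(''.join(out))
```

Execution trace: 'E' (inner except IndexError) → 'H' (try body, no exception) → 'F' (finally) → 'X' (after the try/except). Output: EHFX

Answer: EHFX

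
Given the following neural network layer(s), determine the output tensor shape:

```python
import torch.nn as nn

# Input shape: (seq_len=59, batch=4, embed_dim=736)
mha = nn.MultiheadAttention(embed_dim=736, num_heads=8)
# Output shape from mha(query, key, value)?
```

Input: (59, 4, 736) -> Output: (59, 4, 736)

Answer: (59, 4, 736)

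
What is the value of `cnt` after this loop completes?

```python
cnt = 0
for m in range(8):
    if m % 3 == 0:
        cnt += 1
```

Count numbers divisible by 3 in range(8)
`cnt` takes the values: 0 → 1 → 2 → 3

Answer: 3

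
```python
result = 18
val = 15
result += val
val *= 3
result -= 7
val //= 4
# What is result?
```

Trace:
`result = 18` → result = 18
`val = 15` → val = 15
`result += val` → result = 33
`val *= 3` → val = 45
`result -= 7` → result = 26
`val //= 4` → val = 11
So result = 26

Answer: 26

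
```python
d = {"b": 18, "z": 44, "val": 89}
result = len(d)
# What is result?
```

Trace:
`d = {"b": 18, "z": 44, "val": 89}` → d = {'b': 18, 'z': 44, 'val': 89}
`result = len(d)` → result = 3
So result = 3

Answer: 3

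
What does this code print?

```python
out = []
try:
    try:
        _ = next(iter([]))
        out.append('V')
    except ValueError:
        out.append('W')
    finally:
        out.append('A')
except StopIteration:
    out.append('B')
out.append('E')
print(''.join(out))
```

Execution trace: 'A' (finally) → 'B' (outer except StopIteration) → 'E' (after the try/except). Output: ABE

Answer: ABE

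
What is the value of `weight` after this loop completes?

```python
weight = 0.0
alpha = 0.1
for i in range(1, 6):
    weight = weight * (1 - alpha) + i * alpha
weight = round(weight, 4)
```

Moving average with lr=0.1
`weight` takes the values: 0.0 → 0.1 → 0.29 → 0.561 → 0.9049 → 1.31441 → 1.3144

Answer: 1.3144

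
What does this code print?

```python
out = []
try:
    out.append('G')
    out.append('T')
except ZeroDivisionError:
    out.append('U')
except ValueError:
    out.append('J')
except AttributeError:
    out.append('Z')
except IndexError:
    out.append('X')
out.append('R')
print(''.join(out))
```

Execution trace: 'G' (try body) → 'T' (try body, no exception) → 'R' (after the try/except). Output: GTR

Answer: GTR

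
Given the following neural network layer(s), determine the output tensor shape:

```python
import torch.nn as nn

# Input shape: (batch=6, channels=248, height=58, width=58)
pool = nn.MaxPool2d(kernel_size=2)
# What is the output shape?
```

Input: (6, 248, 58, 58) -> Output: (6, 248, 29, 29)

Answer: (6, 248, 29, 29)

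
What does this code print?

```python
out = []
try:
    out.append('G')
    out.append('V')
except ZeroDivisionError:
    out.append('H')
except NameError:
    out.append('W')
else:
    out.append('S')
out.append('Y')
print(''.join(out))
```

Execution trace: 'G' (try body) → 'V' (try body, no exception) → 'S' (else) → 'Y' (after the try/except). Output: GVSY

Answer: GVSY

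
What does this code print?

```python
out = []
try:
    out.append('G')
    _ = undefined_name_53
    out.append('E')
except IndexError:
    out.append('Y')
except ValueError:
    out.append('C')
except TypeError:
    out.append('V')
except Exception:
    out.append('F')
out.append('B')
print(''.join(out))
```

Execution trace: 'G' (try body) → 'F' (except Exception) → 'B' (after the try/except). Output: GFB

Answer: GFB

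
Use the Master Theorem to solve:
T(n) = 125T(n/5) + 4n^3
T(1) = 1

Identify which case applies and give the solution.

a=125, b=5, f(n)=4n^3. log_5(125) = 3. Since c=3 = 3, Case 2 applies: T(n) = Θ(n^log_b(a) · log n) = O(n^3 log n).

Answer: O(n^3 log n) - Case 2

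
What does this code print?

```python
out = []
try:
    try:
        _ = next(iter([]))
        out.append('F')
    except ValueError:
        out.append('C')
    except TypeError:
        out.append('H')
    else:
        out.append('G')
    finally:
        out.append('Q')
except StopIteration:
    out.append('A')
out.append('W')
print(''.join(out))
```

Execution trace: 'Q' (inner finally) → 'A' (outer except StopIteration) → 'W' (after the try/except). Output: QAW

Answer: QAW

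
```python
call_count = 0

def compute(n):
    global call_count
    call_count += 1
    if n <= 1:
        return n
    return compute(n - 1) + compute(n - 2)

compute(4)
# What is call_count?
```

Calls(n) = 1 + Calls(n-1) + Calls(n-2); Calls(0)=Calls(1)=1. For n=4 this gives 9.

Answer: 9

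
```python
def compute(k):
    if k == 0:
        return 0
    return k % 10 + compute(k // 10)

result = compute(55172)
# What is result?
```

Sum of digits of 55172: 2 + 7 + 1 + 5 + 5 = 20

Answer: 20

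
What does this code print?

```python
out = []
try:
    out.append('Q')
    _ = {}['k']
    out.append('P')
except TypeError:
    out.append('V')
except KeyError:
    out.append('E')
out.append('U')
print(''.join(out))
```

Execution trace: 'Q' (try body) → 'E' (except KeyError) → 'U' (after the try/except). Output: QEU

Answer: QEU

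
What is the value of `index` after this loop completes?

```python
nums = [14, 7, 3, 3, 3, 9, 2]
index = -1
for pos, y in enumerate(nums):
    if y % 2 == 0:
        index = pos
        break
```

First even number index in [14, 7, 3, 3, 3, 9, 2]
`index` takes the values: -1 → 0

Answer: 0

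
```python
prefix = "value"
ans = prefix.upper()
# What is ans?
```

Trace:
`prefix = "value"` → prefix = 'value'
`ans = prefix.upper()` → ans = 'VALUE'
So ans = 'VALUE'

Answer: 'VALUE'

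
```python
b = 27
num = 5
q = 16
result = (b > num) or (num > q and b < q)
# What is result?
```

Trace:
`b = 27` → b = 27
`num = 5` → num = 5
`q = 16` → q = 16
`result = (b > num) or (num > q and b < q)` → result = True
So result = True

Answer: True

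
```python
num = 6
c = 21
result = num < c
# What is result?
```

Trace:
`num = 6` → num = 6
`c = 21` → c = 21
`result = num < c` → result = True
So result = True

Answer: True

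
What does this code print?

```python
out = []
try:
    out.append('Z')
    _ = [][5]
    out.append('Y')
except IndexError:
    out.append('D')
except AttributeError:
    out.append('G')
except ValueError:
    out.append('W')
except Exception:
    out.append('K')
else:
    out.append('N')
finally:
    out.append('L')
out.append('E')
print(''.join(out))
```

Execution trace: 'Z' (try body) → 'D' (except IndexError) → 'L' (finally) → 'E' (after the try/except). Output: ZDLE

Answer: ZDLE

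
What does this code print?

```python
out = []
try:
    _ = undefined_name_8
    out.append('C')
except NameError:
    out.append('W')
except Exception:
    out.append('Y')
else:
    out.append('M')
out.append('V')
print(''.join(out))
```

Execution trace: 'W' (except NameError) → 'V' (after the try/except). Output: WV

Answer: WV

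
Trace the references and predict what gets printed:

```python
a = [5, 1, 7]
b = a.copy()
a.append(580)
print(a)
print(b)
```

Key concept: list.copy() creates independent copy.
Step by step:
`a = [5, 1, 7]` → a = [5, 1, 7]
`b = a.copy()` → b = [5, 1, 7]
`a.append(580)` → a = [5, 1, 7, 580]
`print(a)` → prints [5, 1, 7, 580]
`print(b)` → prints [5, 1, 7]

Answer:
[5, 1, 7, 580]
[5, 1, 7]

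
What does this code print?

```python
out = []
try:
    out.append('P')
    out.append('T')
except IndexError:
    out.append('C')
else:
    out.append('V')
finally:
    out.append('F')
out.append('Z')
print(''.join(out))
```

Execution trace: 'P' (try body) → 'T' (try body, no exception) → 'V' (else) → 'F' (finally) → 'Z' (after the try/except). Output: PTVFZ

Answer: PTVFZ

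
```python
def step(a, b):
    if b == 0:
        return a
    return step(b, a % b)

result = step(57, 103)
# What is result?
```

step(57, 103) -> step(103, 57) -> step(57, 46) -> step(46, 11) -> step(11, 2) -> step(2, 1) -> step(1, 0) -> 1

Answer: 1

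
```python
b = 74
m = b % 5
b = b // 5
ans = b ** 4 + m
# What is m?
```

Trace:
`b = 74` → b = 74
`m = b % 5` → m = 4
`b = b // 5` → b = 14
`ans = b ** 4 + m` → ans = 38420
So m = 4

Answer: 4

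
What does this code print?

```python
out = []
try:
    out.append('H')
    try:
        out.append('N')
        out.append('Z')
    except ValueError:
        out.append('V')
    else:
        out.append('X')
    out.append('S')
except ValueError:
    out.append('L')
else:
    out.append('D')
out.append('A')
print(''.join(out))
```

Execution trace: 'H' (try body) → 'N' (inner try body) → 'Z' (inner try body, no exception) → 'X' (inner else) → 'S' (try body, no exception) → 'D' (else) → 'A' (after the try/except). Output: HNZXSDA

Answer: HNZXSDA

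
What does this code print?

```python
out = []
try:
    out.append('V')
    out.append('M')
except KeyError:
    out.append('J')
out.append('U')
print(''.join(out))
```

Execution trace: 'V' (try body) → 'M' (try body, no exception) → 'U' (after the try/except). Output: VMU

Answer: VMU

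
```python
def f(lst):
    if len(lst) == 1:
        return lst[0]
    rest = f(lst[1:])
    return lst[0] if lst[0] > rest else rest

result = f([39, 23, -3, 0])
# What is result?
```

Recursive max over [39, 23, -3, 0] = 39

Answer: 39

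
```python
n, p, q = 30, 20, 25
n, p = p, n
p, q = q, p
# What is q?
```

Trace:
`n, p, q = 30, 20, 25` → n = 30; p = 20; q = 25
`n, p = p, n` → n = 20; p = 30
`p, q = q, p` → p = 25; q = 30
So q = 30

Answer: 30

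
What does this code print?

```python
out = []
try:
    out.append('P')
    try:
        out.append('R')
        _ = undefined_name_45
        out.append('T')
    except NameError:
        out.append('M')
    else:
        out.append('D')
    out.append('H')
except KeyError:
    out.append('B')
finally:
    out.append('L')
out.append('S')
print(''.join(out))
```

Execution trace: 'P' (try body) → 'R' (inner try body) → 'M' (inner except NameError) → 'H' (try body, no exception) → 'L' (finally) → 'S' (after the try/except). Output: PRMHLS

Answer: PRMHLS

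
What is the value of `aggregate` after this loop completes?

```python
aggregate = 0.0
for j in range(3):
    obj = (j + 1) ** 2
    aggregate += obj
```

Sum of squared losses 1² + 2² + ... + 3²
`aggregate` takes the values: 0.0 → 1.0 → 5.0 → 14.0

Answer: 14.0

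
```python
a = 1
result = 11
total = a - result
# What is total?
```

Trace:
`a = 1` → a = 1
`result = 11` → result = 11
`total = a - result` → total = -10
So total = -10

Answer: -10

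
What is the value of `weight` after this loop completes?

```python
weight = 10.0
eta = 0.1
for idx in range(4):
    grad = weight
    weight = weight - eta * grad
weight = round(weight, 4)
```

Gradient descent: w = 10.0 * (1 - 0.1)^4
`weight` takes the values: 10.0 → 9.0 → 8.1 → 7.29 → 6.561

Answer: 6.561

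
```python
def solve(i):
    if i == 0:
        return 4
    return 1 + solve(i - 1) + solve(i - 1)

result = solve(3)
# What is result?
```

solve(i) = 1 + 2·solve(i-1), solve(0)=4. Closed form: (4+1)·2^3 - 1 = 39.

Answer: 39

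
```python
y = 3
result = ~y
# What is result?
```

Trace:
`y = 3` → y = 3
`result = ~y` → result = -4
So result = -4

Answer: -4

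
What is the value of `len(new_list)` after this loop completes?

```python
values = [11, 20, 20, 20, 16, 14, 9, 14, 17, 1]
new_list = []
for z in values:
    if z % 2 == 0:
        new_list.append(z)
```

Count even numbers in [11, 20, 20, 20, 16, 14, 9, 14, 17, 1]
`new_list` takes the values: [] → [20] → [20, 20] → [20, 20, 20] → [20, 20, 20, 16] → [20, 20, 20, 16, 14] → [20, 20, 20, 16, 14, 14]
So `len(new_list)` = 6

Answer: 6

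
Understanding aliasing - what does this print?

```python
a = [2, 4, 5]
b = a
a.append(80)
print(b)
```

Key concept: basic list aliasing.
Step by step:
`a = [2, 4, 5]` → a = [2, 4, 5]
`b = a` → b = [2, 4, 5] (same object as a)
`a.append(80)` → a = [2, 4, 5, 80] (same object as b); b = [2, 4, 5, 80] (same object as a)
`print(b)` → prints [2, 4, 5, 80]

Answer: [2, 4, 5, 80]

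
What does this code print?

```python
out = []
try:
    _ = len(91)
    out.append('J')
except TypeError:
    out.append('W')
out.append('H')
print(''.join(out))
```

Execution trace: 'W' (except TypeError) → 'H' (after the try/except). Output: WH

Answer: WH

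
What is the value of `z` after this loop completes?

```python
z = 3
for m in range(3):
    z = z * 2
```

Multiply by 2, 3 times: 3 * 2^3 = 24
`z` takes the values: 3 → 6 → 12 → 24

Answer: 24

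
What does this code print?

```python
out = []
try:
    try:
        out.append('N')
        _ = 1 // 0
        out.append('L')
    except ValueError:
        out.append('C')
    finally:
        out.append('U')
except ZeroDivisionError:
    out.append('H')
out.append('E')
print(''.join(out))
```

Execution trace: 'N' (try body) → 'U' (finally) → 'H' (outer except ZeroDivisionError) → 'E' (after the try/except). Output: NUHE

Answer: NUHE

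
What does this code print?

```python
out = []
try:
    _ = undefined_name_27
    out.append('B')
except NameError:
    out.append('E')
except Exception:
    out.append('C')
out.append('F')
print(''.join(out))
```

Execution trace: 'E' (except NameError) → 'F' (after the try/except). Output: EF

Answer: EF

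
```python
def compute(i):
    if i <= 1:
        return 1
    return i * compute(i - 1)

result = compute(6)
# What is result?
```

compute(6) = 6 * 5 * 4 * 3 * 2 * 1 = 720

Answer: 720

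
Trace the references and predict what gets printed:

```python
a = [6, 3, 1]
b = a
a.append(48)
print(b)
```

Key concept: basic list aliasing.
Step by step:
`a = [6, 3, 1]` → a = [6, 3, 1]
`b = a` → b = [6, 3, 1] (same object as a)
`a.append(48)` → a = [6, 3, 1, 48] (same object as b); b = [6, 3, 1, 48] (same object as a)
`print(b)` → prints [6, 3, 1, 48]

Answer: [6, 3, 1, 48]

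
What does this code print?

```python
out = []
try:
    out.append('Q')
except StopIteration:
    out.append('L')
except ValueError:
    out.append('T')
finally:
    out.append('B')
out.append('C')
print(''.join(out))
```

Execution trace: 'Q' (try body, no exception) → 'B' (finally) → 'C' (after the try/except). Output: QBC

Answer: QBC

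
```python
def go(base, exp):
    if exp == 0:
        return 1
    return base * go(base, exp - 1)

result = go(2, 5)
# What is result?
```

go(2, 5) = 2 * 2 * 2 * 2 * 2 = 32

Answer: 32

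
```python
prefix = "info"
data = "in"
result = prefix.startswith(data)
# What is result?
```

Trace:
`prefix = "info"` → prefix = 'info'
`data = "in"` → data = 'in'
`result = prefix.startswith(data)` → result = True
So result = True

Answer: True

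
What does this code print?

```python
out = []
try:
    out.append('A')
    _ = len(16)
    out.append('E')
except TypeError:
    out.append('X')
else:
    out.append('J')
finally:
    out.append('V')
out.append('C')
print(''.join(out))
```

Execution trace: 'A' (try body) → 'X' (except TypeError) → 'V' (finally) → 'C' (after the try/except). Output: AXVC

Answer: AXVC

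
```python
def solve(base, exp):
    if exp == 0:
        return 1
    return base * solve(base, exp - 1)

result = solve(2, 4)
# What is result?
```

solve(2, 4) = 2 * 2 * 2 * 2 = 16

Answer: 16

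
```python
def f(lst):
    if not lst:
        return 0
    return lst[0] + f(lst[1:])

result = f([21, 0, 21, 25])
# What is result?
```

21 + 0 + 21 + 25 + 0 = 67

Answer: 67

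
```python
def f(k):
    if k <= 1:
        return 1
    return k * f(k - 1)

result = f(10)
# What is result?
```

f(10) = 10 * 9 * 8 * 7 * 6 * 5 * 4 * 3 * 2 * 1 = 3628800

Answer: 3628800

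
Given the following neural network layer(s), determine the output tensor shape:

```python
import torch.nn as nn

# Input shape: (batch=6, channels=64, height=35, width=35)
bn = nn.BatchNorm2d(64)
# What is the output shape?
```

Input: (6, 64, 35, 35) -> Output: (6, 64, 35, 35)

Answer: (6, 64, 35, 35)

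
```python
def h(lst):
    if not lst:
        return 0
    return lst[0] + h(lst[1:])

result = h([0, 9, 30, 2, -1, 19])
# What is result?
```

0 + 9 + 30 + 2 + (-1) + 19 + 0 = 59

Answer: 59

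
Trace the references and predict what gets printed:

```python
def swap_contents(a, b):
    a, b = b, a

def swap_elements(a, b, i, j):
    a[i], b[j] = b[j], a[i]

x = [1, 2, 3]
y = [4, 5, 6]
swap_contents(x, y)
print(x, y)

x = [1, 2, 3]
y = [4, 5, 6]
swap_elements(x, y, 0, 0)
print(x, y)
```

Key concept: parameter rebinding vs mutation.
Step by step:
`x = [1, 2, 3]` → x = [1, 2, 3]
`y = [4, 5, 6]` → y = [4, 5, 6]
`swap_contents(x, y)` → no visible change to tracked variables
`print(x, y)` → prints [1, 2, 3] [4, 5, 6]
`x = [1, 2, 3]` → x = [1, 2, 3]
`y = [4, 5, 6]` → y = [4, 5, 6]
`swap_elements(x, y, 0, 0)` → x = [4, 2, 3]; y = [1, 5, 6]
`print(x, y)` → prints [4, 2, 3] [1, 5, 6]

Answer:
[1, 2, 3] [4, 5, 6]
[4, 2, 3] [1, 5, 6]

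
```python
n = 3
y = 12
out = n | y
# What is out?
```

Trace:
`n = 3` → n = 3
`y = 12` → y = 12
`out = n | y` → out = 15
So out = 15

Answer: 15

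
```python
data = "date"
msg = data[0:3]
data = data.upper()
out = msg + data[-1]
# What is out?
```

Trace:
`data = "date"` → data = 'date'
`msg = data[0:3]` → msg = 'dat'
`data = data.upper()` → data = 'DATE'
`out = msg + data[-1]` → out = 'datE'
So out = 'datE'

Answer: 'datE'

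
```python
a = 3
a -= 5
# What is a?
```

Trace:
`a = 3` → a = 3
`a -= 5` → a = -2
So a = -2

Answer: -2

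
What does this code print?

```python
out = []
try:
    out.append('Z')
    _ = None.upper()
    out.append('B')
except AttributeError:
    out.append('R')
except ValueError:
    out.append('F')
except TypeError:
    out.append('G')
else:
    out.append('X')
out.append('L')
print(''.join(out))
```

Execution trace: 'Z' (try body) → 'R' (except AttributeError) → 'L' (after the try/except). Output: ZRL

Answer: ZRL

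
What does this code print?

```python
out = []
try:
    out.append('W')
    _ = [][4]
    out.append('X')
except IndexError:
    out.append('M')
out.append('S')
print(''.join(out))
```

Execution trace: 'W' (try body) → 'M' (except IndexError) → 'S' (after the try/except). Output: WMS

Answer: WMS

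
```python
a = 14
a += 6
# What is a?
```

Trace:
`a = 14` → a = 14
`a += 6` → a = 20
So a = 20

Answer: 20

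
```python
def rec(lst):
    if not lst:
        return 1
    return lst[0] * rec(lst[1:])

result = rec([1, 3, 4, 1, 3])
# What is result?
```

Product over [1, 3, 4, 1, 3] = 1 * 3 * 4 * 1 * 3 = 36

Answer: 36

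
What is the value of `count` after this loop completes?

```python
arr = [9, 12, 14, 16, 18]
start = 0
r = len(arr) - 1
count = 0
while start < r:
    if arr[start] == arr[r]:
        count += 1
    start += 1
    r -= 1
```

Count matching pairs from ends
`count` takes the values: 0

Answer: 0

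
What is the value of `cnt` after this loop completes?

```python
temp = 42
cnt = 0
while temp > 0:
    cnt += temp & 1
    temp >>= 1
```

Count set bits in 42 (binary: 0b101010)
`cnt` takes the values: 0 → 1 → 2 → 3

Answer: 3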